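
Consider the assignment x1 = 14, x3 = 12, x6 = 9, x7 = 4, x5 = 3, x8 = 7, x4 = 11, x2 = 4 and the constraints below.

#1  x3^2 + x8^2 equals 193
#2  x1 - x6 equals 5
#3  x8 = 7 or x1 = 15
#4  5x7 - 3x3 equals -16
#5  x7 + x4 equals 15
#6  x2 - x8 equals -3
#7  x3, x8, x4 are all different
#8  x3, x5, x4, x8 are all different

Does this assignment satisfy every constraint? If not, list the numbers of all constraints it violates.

The assignment satisfies every constraint.

#1 x3^2 + x8^2 = 12^2 + 7^2 = 144 + 49 = 193 — holds.
#2 x1 - x6 = 14 - 9 = 5 — holds.
#3 x8 = 7 = 7 (first disjunct) — holds.
#4 5x7 - 3x3 = 5(4) - 3(12) = -16 — holds.
#5 x7 + x4 = 4 + 11 = 15 — holds.
#6 x2 - x8 = 4 - 7 = -3 — holds.
#7 values 12, 7, 11 are pairwise distinct — holds.
#8 values 12, 3, 11, 7 are pairwise distinct — holds.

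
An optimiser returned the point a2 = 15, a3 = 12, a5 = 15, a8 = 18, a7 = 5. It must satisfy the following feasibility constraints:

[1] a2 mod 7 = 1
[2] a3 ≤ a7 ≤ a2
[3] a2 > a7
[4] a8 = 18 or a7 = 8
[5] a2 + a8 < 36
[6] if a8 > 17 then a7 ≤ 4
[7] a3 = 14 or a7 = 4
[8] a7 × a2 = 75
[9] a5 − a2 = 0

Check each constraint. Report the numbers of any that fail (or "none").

Constraints 2, 6, 7 are violated.

[1] 15 mod 7 = 1 — OK.
[2] values 12, 5, 15; a3 = 12 is not ≤ a7 = 5 — violated.
[3] a2 = 15, a7 = 5; 15 > 5 — OK.
[4] a8 = 18 = 18 (first disjunct) — OK.
[5] a2 + a8 = 15 + 18 = 33; 33 < 36 — OK.
[6] a8 = 18 > 17, so we need a7 ≤ 4; but a7 = 5 > 4 — violated.
[7] a3 = 12 ≠ 14 and a7 = 5 ≠ 4; both disjuncts false — violated.
[8] a7 × a2 = 5 × 15 = 75 — OK.
[9] a5 − a2 = 15 − 15 = 0 — OK.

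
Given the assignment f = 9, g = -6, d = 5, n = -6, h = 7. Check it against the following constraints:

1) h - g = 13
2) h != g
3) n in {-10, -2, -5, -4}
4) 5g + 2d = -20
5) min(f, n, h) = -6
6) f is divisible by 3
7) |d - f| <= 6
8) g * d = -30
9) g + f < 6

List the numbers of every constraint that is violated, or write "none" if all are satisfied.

1) h - g = 7 - (-6) = 13 — satisfied.
2) h = 7, g = -6; distinct — satisfied.
3) n = -6 is not in {-10, -2, -5, -4} — violated.
4) 5g + 2d = 5(-6) + 2(5) = -20 — satisfied.
5) min(9, -6, 7) = -6 — satisfied.
6) 9 / 3 = 3, so 3 divides 9 — satisfied.
7) |5 - 9| = 4; 4 ≤ 6 — satisfied.
8) g * d = -6 * 5 = -30 — satisfied.
9) g + f = -6 + 9 = 3; 3 < 6 — satisfied.

Constraint 3 does not hold.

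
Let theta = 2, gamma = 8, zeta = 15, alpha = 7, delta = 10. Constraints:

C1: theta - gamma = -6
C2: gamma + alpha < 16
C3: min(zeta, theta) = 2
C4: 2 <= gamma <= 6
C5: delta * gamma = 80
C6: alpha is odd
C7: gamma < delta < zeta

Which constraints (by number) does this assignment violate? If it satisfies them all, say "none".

C1: theta - gamma = 2 - 8 = -6  holds
C2: gamma + alpha = 8 + 7 = 15; 15 < 16  holds
C3: min(15, 2) = 2  holds
C4: gamma = 8 is outside [2, 6]  fails
C5: delta * gamma = 10 * 8 = 80  holds
C6: alpha = 7 is odd  holds
C7: values 8 < 10 < 15  holds

Violated: 4.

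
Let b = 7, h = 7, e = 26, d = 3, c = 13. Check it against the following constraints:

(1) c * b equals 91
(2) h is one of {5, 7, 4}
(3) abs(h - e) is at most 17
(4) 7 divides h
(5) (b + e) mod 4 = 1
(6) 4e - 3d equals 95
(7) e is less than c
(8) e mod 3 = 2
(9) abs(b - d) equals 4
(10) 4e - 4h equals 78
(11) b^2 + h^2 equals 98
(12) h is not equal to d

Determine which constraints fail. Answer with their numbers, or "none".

Violated: 3, 7, 10.

(1) c * b = 13 * 7 = 91  ✔
(2) h = 7 is in {5, 7, 4}  ✔
(3) abs(7 - 26) = 19; 19 > 17, exceeds bound 17  ✘
(4) 7 / 7 = 1, so 7 divides 7  ✔
(5) b + e = 33; 33 mod 4 = 1  ✔
(6) 4e - 3d = 4(26) - 3(3) = 95  ✔
(7) e = 26, c = 13; 26 ≥ 13 (want <)  ✘
(8) 26 mod 3 = 2  ✔
(9) abs(7 - 3) = 4  ✔
(10) 4e - 4h = 4(26) - 4(7) = 76, not 78  ✘
(11) b^2 + h^2 = 7^2 + 7^2 = 49 + 49 = 98  ✔
(12) h = 7, d = 3; distinct  ✔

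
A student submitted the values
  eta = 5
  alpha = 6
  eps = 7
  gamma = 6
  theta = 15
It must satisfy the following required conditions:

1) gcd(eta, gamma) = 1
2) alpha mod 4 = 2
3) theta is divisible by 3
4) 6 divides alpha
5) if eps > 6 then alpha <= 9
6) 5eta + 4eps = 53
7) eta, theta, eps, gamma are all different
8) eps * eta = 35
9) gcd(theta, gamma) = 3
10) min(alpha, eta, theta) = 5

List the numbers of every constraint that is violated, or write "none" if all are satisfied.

No violations.

1) gcd(5, 6) = 1 — OK.
2) 6 mod 4 = 2 — OK.
3) 15 / 3 = 5, so 3 divides 15 — OK.
4) 6 / 6 = 1, so 6 divides 6 — OK.
5) eps = 7 > 6, so we need alpha ≤ 9; alpha = 6 ≤ 9 — OK.
6) 5eta + 4eps = 5(5) + 4(7) = 53 — OK.
7) values 5, 15, 7, 6 are pairwise distinct — OK.
8) eps * eta = 7 * 5 = 35 — OK.
9) gcd(15, 6) = 3 — OK.
10) min(6, 5, 15) = 5 — OK.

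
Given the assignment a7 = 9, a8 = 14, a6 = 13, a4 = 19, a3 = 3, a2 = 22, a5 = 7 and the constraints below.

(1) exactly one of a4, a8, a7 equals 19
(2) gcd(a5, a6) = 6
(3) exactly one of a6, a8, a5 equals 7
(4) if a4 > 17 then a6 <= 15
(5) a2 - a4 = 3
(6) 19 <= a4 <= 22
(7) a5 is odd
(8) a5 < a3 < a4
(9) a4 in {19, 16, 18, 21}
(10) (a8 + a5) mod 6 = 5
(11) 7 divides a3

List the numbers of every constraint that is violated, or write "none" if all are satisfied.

Constraints 2, 8, 10, and 11 are violated.

(1) a4=19, a8=14, a7=9; 1 of them equals 19  true
(2) gcd(7, 13) = 1, not 6  false
(3) a6=13, a8=14, a5=7; 1 of them equals 7  true
(4) a4 = 19 > 17, so we need a6 ≤ 15; a6 = 13 ≤ 15  true
(5) a2 - a4 = 22 - 19 = 3  true
(6) a4 = 19 lies in [19, 22]  true
(7) a5 = 7 is odd  true
(8) values 7, 3, 19; a5 = 7 is not < a3 = 3  false
(9) a4 = 19 is in {19, 16, 18, 21}  true
(10) a8 + a5 = 21; 21 mod 6 = 3, not 5  false
(11) 3 = 7*0 + 3, so 7 does not divide 3  false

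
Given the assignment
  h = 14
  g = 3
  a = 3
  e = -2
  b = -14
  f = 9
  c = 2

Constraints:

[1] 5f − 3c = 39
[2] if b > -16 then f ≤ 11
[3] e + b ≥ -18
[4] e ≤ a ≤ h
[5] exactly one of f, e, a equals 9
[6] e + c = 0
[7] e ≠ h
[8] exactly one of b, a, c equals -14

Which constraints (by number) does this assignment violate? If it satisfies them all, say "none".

The assignment satisfies every constraint.

[1] 5f − 3c = 5(9) − 3(2) = 39  ✓
[2] b = -14 > -16, so we need f ≤ 11; f = 9 ≤ 11  ✓
[3] e + b = -2 + (-14) = -16; -16 ≥ -18  ✓
[4] values -2 ≤ 3 ≤ 14  ✓
[5] f=9, e=-2, a=3; 1 of them equals 9  ✓
[6] e + c = -2 + 2 = 0  ✓
[7] e = -2, h = 14; distinct  ✓
[8] b=-14, a=3, c=2; 1 of them equals -14  ✓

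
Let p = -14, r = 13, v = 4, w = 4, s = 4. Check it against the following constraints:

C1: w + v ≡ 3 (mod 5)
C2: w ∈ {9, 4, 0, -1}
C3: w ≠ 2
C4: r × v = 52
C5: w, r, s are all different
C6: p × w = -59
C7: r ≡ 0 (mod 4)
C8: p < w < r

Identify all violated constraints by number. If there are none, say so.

C1: w + v = 8; 8 mod 5 = 3  OK
C2: w = 4 is in {9, 4, 0, -1}  OK
C3: w = 4, and 4 ≠ 2  OK
C4: r × v = 13 × 4 = 52  OK
C5: w = s = 4, not all different  FAIL
C6: p × w = -14 × 4 = -56, not -59  FAIL
C7: 13 mod 4 = 1, not 0  FAIL
C8: values -14 < 4 < 13  OK

No — constraints 5, 6, and 7 are not satisfied.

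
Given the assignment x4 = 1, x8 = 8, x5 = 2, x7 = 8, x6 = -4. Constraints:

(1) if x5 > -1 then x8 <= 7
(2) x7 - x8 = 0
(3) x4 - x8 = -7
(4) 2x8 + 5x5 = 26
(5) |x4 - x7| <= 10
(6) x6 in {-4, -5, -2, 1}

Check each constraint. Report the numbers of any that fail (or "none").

The assignment fails constraint 1.

(1) x5 = 2 > -1, so we need x8 ≤ 7; but x8 = 8 > 7  ✗
(2) x7 - x8 = 8 - 8 = 0  ✓
(3) x4 - x8 = 1 - 8 = -7  ✓
(4) 2x8 + 5x5 = 2(8) + 5(2) = 26  ✓
(5) |1 - 8| = 7; 7 ≤ 10  ✓
(6) x6 = -4 is in {-4, -5, -2, 1}  ✓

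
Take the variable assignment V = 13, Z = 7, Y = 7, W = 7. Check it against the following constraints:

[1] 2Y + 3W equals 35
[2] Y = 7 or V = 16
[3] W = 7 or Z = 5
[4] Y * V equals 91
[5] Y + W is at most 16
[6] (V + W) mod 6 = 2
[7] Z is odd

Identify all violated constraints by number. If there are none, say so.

None — every constraint holds.

[1] 2Y + 3W = 2(7) + 3(7) = 35  true
[2] Y = 7 = 7 (first disjunct)  true
[3] W = 7 = 7 (first disjunct)  true
[4] Y * V = 7 * 13 = 91  true
[5] Y + W = 7 + 7 = 14; 14 ≤ 16  true
[6] V + W = 20; 20 mod 6 = 2  true
[7] Z = 7 is odd  true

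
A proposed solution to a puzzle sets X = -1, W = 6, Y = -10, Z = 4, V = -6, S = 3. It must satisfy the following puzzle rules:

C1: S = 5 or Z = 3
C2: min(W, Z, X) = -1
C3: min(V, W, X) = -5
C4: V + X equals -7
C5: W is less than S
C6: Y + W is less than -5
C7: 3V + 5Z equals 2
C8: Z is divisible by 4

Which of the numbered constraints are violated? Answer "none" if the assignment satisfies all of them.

No — constraints 1, 3, 5, and 6 are not satisfied.

C1: S = 3 ≠ 5 and Z = 4 ≠ 3; both disjuncts false — violated.
C2: min(6, 4, -1) = -1 — OK.
C3: min(-6, 6, -1) = -6, not -5 — violated.
C4: V + X = -6 + (-1) = -7 — OK.
C5: W = 6, S = 3; 6 ≥ 3 (want <) — violated.
C6: Y + W = -10 + 6 = -4; -4 ≥ -5, bound -5 not met — violated.
C7: 3V + 5Z = 3(-6) + 5(4) = 2 — OK.
C8: 4 / 4 = 1, so 4 divides 4 — OK.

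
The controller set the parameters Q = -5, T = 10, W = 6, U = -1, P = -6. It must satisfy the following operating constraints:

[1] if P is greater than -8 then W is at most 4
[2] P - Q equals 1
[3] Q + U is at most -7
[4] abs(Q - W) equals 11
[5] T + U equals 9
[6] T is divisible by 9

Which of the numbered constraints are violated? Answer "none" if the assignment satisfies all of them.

[1] P = -6 > -8, so we need W ≤ 4; but W = 6 > 4  false
[2] P - Q = -6 - (-5) = -1, not 1  false
[3] Q + U = -5 + (-1) = -6; -6 > -7, bound -7 not met  false
[4] abs(-5 - 6) = 11  true
[5] T + U = 10 + (-1) = 9  true
[6] 10 = 9*1 + 1, so 9 does not divide 10  false

Constraints 1, 2, 3, 6 are violated.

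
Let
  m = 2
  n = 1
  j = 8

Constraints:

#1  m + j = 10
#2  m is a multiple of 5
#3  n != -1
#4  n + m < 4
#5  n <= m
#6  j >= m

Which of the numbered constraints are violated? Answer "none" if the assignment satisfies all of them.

No — constraint 2 is not satisfied.

#1 m + j = 2 + 8 = 10 — holds.
#2 2 = 5*0 + 2, so 5 does not divide 2 — fails.
#3 n = 1, and 1 ≠ -1 — holds.
#4 n + m = 1 + 2 = 3; 3 < 4 — holds.
#5 n = 1, m = 2; 1 ≤ 2 — holds.
#6 j = 8, m = 2; 8 ≥ 2 — holds.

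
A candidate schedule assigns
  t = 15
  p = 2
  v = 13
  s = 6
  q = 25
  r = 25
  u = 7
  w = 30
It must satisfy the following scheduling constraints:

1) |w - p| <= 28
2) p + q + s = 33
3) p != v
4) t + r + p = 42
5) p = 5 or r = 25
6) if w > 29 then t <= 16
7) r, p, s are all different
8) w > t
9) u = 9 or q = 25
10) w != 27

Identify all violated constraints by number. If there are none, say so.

1) |30 - 2| = 28; 28 ≤ 28 — holds.
2) p + q + s = 2 + 25 + 6 = 33 — holds.
3) p = 2, v = 13; distinct — holds.
4) t + r + p = 15 + 25 + 2 = 42 — holds.
5) p = 2 ≠ 5, but r = 25 = 25 (second disjunct) — holds.
6) w = 30 > 29, so we need t ≤ 16; t = 15 ≤ 16 — holds.
7) values 25, 2, 6 are pairwise distinct — holds.
8) w = 30, t = 15; 30 > 15 — holds.
9) u = 7 ≠ 9, but q = 25 = 25 (second disjunct) — holds.
10) w = 30, and 30 ≠ 27 — holds.

Yes — all constraints hold.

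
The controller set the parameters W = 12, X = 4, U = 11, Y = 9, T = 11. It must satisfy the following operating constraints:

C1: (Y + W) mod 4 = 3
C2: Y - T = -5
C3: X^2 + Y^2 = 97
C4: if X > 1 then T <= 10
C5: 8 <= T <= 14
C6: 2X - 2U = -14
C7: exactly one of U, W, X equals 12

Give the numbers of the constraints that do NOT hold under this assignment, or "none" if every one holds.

C1: Y + W = 21; 21 mod 4 = 1, not 3  no
C2: Y - T = 9 - 11 = -2, not -5  no
C3: X^2 + Y^2 = 4^2 + 9^2 = 16 + 81 = 97  yes
C4: X = 4 > 1, so we need T ≤ 10; but T = 11 > 10  no
C5: T = 11 lies in [8, 14]  yes
C6: 2X - 2U = 2(4) - 2(11) = -14  yes
C7: U=11, W=12, X=4; 1 of them equals 12  yes

No — constraints 1, 2, and 4 are not satisfied.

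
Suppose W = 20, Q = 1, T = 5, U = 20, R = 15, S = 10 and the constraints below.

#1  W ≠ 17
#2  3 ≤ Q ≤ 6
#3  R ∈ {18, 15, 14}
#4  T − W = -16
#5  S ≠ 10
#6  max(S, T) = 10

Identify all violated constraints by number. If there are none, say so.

#1 W = 20, and 20 ≠ 17 — OK.
#2 Q = 1 is outside [3, 6] — violated.
#3 R = 15 is in {18, 15, 14} — OK.
#4 T − W = 5 − 20 = -15, not -16 — violated.
#5 S = 10, but 10 is required to differ — violated.
#6 max(10, 5) = 10 — OK.

Constraints 2, 4, and 5 do not hold.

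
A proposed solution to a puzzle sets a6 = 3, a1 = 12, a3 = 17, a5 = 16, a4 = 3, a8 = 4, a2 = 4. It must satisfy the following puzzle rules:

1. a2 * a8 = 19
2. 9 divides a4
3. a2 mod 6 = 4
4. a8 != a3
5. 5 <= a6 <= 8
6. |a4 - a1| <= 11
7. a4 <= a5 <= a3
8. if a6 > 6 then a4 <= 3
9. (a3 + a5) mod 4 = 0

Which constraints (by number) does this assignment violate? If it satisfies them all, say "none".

1. a2 * a8 = 4 * 4 = 16, not 19  no
2. 3 = 9*0 + 3, so 9 does not divide 3  no
3. 4 mod 6 = 4  yes
4. a8 = 4, a3 = 17; distinct  yes
5. a6 = 3 is outside [5, 8]  no
6. |3 - 12| = 9; 9 ≤ 11  yes
7. values 3 <= 16 <= 17  yes
8. a6 = 3, not > 6; antecedent false, conditional vacuously true  yes
9. a3 + a5 = 33; 33 mod 4 = 1, not 0  no

Constraints 1, 2, 5, and 9 are violated.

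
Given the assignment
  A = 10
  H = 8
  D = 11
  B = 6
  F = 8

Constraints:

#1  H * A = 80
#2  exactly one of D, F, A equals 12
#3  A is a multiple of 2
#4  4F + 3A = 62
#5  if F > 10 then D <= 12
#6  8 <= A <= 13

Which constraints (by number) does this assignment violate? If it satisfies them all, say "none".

No — constraint 2 is not satisfied.

#1 H * A = 8 * 10 = 80 — OK.
#2 D=11, F=8, A=10; 0 of them equal 12, not exactly one — violated.
#3 10 / 2 = 5, so 2 divides 10 — OK.
#4 4F + 3A = 4(8) + 3(10) = 62 — OK.
#5 F = 8, not > 10; antecedent false, conditional vacuously true — OK.
#6 A = 10 lies in [8, 13] — OK.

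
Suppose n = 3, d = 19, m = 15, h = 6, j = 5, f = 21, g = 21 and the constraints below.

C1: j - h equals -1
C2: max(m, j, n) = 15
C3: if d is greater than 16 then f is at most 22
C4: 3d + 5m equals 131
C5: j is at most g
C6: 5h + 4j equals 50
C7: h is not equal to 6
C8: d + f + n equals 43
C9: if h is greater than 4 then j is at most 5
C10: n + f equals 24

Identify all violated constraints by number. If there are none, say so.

Constraints 4, 7 are violated.

C1: j - h = 5 - 6 = -1 — OK.
C2: max(15, 5, 3) = 15 — OK.
C3: d = 19 > 16, so we need f ≤ 22; f = 21 ≤ 22 — OK.
C4: 3d + 5m = 3(19) + 5(15) = 132, not 131 — violated.
C5: j = 5, g = 21; 5 ≤ 21 — OK.
C6: 5h + 4j = 5(6) + 4(5) = 50 — OK.
C7: h = 6, but 6 is required to differ — violated.
C8: d + f + n = 19 + 21 + 3 = 43 — OK.
C9: h = 6 > 4, so we need j ≤ 5; j = 5 ≤ 5 — OK.
C10: n + f = 3 + 21 = 24 — OK.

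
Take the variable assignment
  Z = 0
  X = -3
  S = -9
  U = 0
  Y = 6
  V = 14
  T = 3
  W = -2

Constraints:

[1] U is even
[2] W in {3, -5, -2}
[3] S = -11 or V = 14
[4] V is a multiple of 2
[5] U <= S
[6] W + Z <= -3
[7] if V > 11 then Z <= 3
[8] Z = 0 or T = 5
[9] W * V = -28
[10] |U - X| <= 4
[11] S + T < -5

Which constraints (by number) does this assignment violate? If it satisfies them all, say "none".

Violated: 5 and 6.

[1] U = 0 is even  yes
[2] W = -2 is in {3, -5, -2}  yes
[3] S = -9 ≠ -11, but V = 14 = 14 (second disjunct)  yes
[4] 14 / 2 = 7, so 2 divides 14  yes
[5] U = 0, S = -9; 0 > -9 (want ≤)  no
[6] W + Z = -2 + 0 = -2; -2 > -3, bound -3 not met  no
[7] V = 14 > 11, so we need Z ≤ 3; Z = 0 ≤ 3  yes
[8] Z = 0 = 0 (first disjunct)  yes
[9] W * V = -2 * 14 = -28  yes
[10] |0 - (-3)| = 3; 3 ≤ 4  yes
[11] S + T = -9 + 3 = -6; -6 < -5  yes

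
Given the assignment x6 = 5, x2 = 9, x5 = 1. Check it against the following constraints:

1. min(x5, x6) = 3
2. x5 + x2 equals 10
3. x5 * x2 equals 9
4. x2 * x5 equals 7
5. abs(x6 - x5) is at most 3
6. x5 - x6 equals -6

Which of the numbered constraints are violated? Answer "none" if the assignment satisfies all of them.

1. min(1, 5) = 1, not 3  ✘
2. x5 + x2 = 1 + 9 = 10  ✔
3. x5 * x2 = 1 * 9 = 9  ✔
4. x2 * x5 = 9 * 1 = 9, not 7  ✘
5. abs(5 - 1) = 4; 4 > 3, exceeds bound 3  ✘
6. x5 - x6 = 1 - 5 = -4, not -6  ✘

The assignment fails constraints 1, 4, 5, and 6.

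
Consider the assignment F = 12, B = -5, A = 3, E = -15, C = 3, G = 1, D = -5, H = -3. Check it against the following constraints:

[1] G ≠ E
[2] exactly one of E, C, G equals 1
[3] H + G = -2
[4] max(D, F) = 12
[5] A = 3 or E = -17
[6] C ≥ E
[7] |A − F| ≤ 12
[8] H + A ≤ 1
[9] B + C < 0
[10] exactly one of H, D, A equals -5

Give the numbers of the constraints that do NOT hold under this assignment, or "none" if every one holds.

No violations.

[1] G = 1, E = -15; distinct — satisfied.
[2] E=-15, C=3, G=1; 1 of them equals 1 — satisfied.
[3] H + G = -3 + 1 = -2 — satisfied.
[4] max(-5, 12) = 12 — satisfied.
[5] A = 3 = 3 (first disjunct) — satisfied.
[6] C = 3, E = -15; 3 ≥ -15 — satisfied.
[7] |3 − 12| = 9; 9 ≤ 12 — satisfied.
[8] H + A = -3 + 3 = 0; 0 ≤ 1 — satisfied.
[9] B + C = -5 + 3 = -2; -2 < 0 — satisfied.
[10] H=-3, D=-5, A=3; 1 of them equals -5 — satisfied.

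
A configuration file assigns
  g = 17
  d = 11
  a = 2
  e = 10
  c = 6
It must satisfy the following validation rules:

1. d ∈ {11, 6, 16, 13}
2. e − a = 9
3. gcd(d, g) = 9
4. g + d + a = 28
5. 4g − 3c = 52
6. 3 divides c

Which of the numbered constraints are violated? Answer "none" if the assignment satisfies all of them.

1. d = 11 is in {11, 6, 16, 13} — holds.
2. e − a = 10 − 2 = 8, not 9 — does not hold.
3. gcd(11, 17) = 1, not 9 — does not hold.
4. g + d + a = 17 + 11 + 2 = 30, not 28 — does not hold.
5. 4g − 3c = 4(17) − 3(6) = 50, not 52 — does not hold.
6. 6 / 3 = 2, so 3 divides 6 — holds.

Violated: 2, 3, 4, 5.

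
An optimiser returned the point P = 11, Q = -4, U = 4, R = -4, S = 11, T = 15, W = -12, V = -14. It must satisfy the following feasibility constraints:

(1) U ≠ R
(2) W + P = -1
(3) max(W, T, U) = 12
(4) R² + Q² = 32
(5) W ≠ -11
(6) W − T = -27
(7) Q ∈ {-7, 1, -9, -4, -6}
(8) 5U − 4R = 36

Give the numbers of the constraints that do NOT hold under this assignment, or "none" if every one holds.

No — constraint 3 is not satisfied.

(1) U = 4, R = -4; distinct  ✔
(2) W + P = -12 + 11 = -1  ✔
(3) max(-12, 15, 4) = 15, not 12  ✘
(4) R² + Q² = (-4)² + (-4)² = 16 + 16 = 32  ✔
(5) W = -12, and -12 ≠ -11  ✔
(6) W − T = -12 − 15 = -27  ✔
(7) Q = -4 is in {-7, 1, -9, -4, -6}  ✔
(8) 5U − 4R = 5(4) − 4(-4) = 36  ✔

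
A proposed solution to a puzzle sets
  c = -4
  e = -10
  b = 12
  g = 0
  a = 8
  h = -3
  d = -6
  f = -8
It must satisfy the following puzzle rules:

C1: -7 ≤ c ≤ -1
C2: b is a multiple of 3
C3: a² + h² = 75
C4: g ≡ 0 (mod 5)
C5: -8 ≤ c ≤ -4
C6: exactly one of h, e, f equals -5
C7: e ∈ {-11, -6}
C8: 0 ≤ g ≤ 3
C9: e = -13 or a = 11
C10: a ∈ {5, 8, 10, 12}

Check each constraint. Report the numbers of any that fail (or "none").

C1: c = -4 lies in [-7, -1]  yes
C2: 12 / 3 = 4, so 3 divides 12  yes
C3: a² + h² = 8² + (-3)² = 64 + 9 = 73, not 75  no
C4: 0 mod 5 = 0  yes
C5: c = -4 lies in [-8, -4]  yes
C6: h=-3, e=-10, f=-8; 0 of them equal -5, not exactly one  no
C7: e = -10 is not in {-11, -6}  no
C8: g = 0 lies in [0, 3]  yes
C9: e = -10 ≠ -13 and a = 8 ≠ 11; both disjuncts false  no
C10: a = 8 is in {5, 8, 10, 12}  yes

The assignment fails constraints 3, 6, 7, and 9.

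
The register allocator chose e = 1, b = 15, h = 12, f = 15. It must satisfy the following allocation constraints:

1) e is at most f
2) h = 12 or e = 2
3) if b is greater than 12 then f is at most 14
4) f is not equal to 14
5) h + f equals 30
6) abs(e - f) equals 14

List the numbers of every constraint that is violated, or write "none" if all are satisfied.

1) e = 1, f = 15; 1 ≤ 15 — OK.
2) h = 12 = 12 (first disjunct) — OK.
3) b = 15 > 12, so we need f ≤ 14; but f = 15 > 14 — violated.
4) f = 15, and 15 ≠ 14 — OK.
5) h + f = 12 + 15 = 27, not 30 — violated.
6) abs(1 - 15) = 14 — OK.

The assignment fails constraints 3 and 5.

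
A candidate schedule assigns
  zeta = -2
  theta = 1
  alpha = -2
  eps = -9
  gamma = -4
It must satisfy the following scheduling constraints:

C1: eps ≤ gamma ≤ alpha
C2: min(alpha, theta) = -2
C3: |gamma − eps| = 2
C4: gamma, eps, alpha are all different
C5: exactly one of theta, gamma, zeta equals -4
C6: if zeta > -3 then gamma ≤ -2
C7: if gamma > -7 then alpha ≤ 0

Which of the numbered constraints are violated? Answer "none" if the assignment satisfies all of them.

C1: values -9 ≤ -4 ≤ -2  ✓
C2: min(-2, 1) = -2  ✓
C3: |-4 − (-9)| = 5, not 2  ✗
C4: values -4, -9, -2 are pairwise distinct  ✓
C5: theta=1, gamma=-4, zeta=-2; 1 of them equals -4  ✓
C6: zeta = -2 > -3, so we need gamma ≤ -2; gamma = -4 ≤ -2  ✓
C7: gamma = -4 > -7, so we need alpha ≤ 0; alpha = -2 ≤ 0  ✓

The assignment fails constraint 3.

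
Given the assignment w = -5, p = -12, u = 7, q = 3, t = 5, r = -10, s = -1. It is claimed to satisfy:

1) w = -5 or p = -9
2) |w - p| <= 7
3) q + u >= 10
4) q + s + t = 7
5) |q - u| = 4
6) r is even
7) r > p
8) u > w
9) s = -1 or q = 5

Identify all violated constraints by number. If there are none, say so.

All constraints are satisfied.

1) w = -5 = -5 (first disjunct)  ✔
2) |-5 - (-12)| = 7; 7 ≤ 7  ✔
3) q + u = 3 + 7 = 10; 10 ≥ 10  ✔
4) q + s + t = 3 + (-1) + 5 = 7  ✔
5) |3 - 7| = 4  ✔
6) r = -10 is even  ✔
7) r = -10, p = -12; -10 > -12  ✔
8) u = 7, w = -5; 7 > -5  ✔
9) s = -1 = -1 (first disjunct)  ✔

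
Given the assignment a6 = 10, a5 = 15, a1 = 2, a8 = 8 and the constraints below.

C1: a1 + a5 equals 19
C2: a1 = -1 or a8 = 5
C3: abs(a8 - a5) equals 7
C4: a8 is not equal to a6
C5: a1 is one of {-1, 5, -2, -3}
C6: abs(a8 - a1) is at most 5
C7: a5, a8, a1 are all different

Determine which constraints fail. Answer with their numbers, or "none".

Constraints 1, 2, 5, and 6 do not hold.

C1: a1 + a5 = 2 + 15 = 17, not 19  false
C2: a1 = 2 ≠ -1 and a8 = 8 ≠ 5; both disjuncts false  false
C3: abs(8 - 15) = 7  true
C4: a8 = 8, a6 = 10; distinct  true
C5: a1 = 2 is not in {-1, 5, -2, -3}  false
C6: abs(8 - 2) = 6; 6 > 5, exceeds bound 5  false
C7: values 15, 8, 2 are pairwise distinct  true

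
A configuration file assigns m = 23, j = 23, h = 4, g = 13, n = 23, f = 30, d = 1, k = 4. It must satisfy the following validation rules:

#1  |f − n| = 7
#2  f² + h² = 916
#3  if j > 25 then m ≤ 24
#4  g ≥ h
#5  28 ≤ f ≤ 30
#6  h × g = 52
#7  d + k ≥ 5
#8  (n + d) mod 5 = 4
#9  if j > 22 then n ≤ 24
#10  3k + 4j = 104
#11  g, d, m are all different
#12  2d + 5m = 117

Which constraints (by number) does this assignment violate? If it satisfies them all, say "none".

#1 |30 − 23| = 7 — holds.
#2 f² + h² = 30² + 4² = 900 + 16 = 916 — holds.
#3 j = 23, not > 25; antecedent false, conditional vacuously true — holds.
#4 g = 13, h = 4; 13 ≥ 4 — holds.
#5 f = 30 lies in [28, 30] — holds.
#6 h × g = 4 × 13 = 52 — holds.
#7 d + k = 1 + 4 = 5; 5 ≥ 5 — holds.
#8 n + d = 24; 24 mod 5 = 4 — holds.
#9 j = 23 > 22, so we need n ≤ 24; n = 23 ≤ 24 — holds.
#10 3k + 4j = 3(4) + 4(23) = 104 — holds.
#11 values 13, 1, 23 are pairwise distinct — holds.
#12 2d + 5m = 2(1) + 5(23) = 117 — holds.

None — every constraint holds.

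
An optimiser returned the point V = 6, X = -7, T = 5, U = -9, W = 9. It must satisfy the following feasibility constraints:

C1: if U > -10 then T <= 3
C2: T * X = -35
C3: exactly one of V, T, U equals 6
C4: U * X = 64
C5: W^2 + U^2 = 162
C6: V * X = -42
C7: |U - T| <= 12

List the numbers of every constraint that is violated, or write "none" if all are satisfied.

No — constraints 1, 4, and 7 are not satisfied.

C1: U = -9 > -10, so we need T ≤ 3; but T = 5 > 3  FAIL
C2: T * X = 5 * (-7) = -35  OK
C3: V=6, T=5, U=-9; 1 of them equals 6  OK
C4: U * X = -9 * (-7) = 63, not 64  FAIL
C5: W^2 + U^2 = 9^2 + (-9)^2 = 81 + 81 = 162  OK
C6: V * X = 6 * (-7) = -42  OK
C7: |-9 - 5| = 14; 14 > 12, exceeds bound 12  FAIL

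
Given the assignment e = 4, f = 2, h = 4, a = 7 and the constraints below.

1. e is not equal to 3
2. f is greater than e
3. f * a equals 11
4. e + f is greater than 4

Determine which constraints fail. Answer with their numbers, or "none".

Constraints 2 and 3 do not hold.

1. e = 4, and 4 ≠ 3 — holds.
2. f = 2, e = 4; 2 ≤ 4 (want >) — fails.
3. f * a = 2 * 7 = 14, not 11 — fails.
4. e + f = 4 + 2 = 6; 6 > 4 — holds.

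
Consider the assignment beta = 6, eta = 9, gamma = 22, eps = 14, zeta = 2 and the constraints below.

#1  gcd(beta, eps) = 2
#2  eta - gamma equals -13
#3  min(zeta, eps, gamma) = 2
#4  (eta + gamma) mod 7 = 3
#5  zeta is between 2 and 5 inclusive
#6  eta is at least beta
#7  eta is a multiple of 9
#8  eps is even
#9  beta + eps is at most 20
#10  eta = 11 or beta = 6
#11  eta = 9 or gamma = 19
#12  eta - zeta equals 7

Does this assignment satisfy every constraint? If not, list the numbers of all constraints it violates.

The assignment satisfies every constraint.

#1 gcd(6, 14) = 2  ✔
#2 eta - gamma = 9 - 22 = -13  ✔
#3 min(2, 14, 22) = 2  ✔
#4 eta + gamma = 31; 31 mod 7 = 3  ✔
#5 zeta = 2 lies in [2, 5]  ✔
#6 eta = 9, beta = 6; 9 ≥ 6  ✔
#7 9 / 9 = 1, so 9 divides 9  ✔
#8 eps = 14 is even  ✔
#9 beta + eps = 6 + 14 = 20; 20 ≤ 20  ✔
#10 eta = 9 ≠ 11, but beta = 6 = 6 (second disjunct)  ✔
#11 eta = 9 = 9 (first disjunct)  ✔
#12 eta - zeta = 9 - 2 = 7  ✔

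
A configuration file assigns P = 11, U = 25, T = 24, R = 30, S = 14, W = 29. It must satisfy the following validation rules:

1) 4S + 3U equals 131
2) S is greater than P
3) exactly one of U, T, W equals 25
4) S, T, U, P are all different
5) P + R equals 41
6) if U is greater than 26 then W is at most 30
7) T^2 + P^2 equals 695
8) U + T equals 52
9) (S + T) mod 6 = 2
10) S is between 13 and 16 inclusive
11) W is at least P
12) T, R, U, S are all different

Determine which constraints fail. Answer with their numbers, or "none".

Constraints 7 and 8 are violated.

1) 4S + 3U = 4(14) + 3(25) = 131  yes
2) S = 14, P = 11; 14 > 11  yes
3) U=25, T=24, W=29; 1 of them equals 25  yes
4) values 14, 24, 25, 11 are pairwise distinct  yes
5) P + R = 11 + 30 = 41  yes
6) U = 25, not > 26; antecedent false, conditional vacuously true  yes
7) T^2 + P^2 = 24^2 + 11^2 = 576 + 121 = 697, not 695  no
8) U + T = 25 + 24 = 49, not 52  no
9) S + T = 38; 38 mod 6 = 2  yes
10) S = 14 lies in [13, 16]  yes
11) W = 29, P = 11; 29 ≥ 11  yes
12) values 24, 30, 25, 14 are pairwise distinct  yes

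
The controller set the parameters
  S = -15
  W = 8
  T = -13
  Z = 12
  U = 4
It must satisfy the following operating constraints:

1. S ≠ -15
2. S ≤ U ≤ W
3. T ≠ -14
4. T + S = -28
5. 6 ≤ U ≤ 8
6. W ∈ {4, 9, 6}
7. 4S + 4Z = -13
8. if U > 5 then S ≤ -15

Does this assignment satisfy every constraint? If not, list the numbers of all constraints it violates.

1. S = -15, but -15 is required to differ  no
2. values -15 ≤ 4 ≤ 8  yes
3. T = -13, and -13 ≠ -14  yes
4. T + S = -13 + (-15) = -28  yes
5. U = 4 is outside [6, 8]  no
6. W = 8 is not in {4, 9, 6}  no
7. 4S + 4Z = 4(-15) + 4(12) = -12, not -13  no
8. U = 4, not > 5; antecedent false, conditional vacuously true  yes

Constraints 1, 5, 6, and 7 do not hold.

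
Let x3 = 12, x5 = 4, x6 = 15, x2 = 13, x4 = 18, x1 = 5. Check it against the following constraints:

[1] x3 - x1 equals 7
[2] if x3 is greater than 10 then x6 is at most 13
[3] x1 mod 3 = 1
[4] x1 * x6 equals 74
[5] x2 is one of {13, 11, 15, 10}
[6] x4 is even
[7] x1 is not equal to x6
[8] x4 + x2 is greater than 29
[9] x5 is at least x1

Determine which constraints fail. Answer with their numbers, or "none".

[1] x3 - x1 = 12 - 5 = 7 — holds.
[2] x3 = 12 > 10, so we need x6 ≤ 13; but x6 = 15 > 13 — does not hold.
[3] 5 mod 3 = 2, not 1 — does not hold.
[4] x1 * x6 = 5 * 15 = 75, not 74 — does not hold.
[5] x2 = 13 is in {13, 11, 15, 10} — holds.
[6] x4 = 18 is even — holds.
[7] x1 = 5, x6 = 15; distinct — holds.
[8] x4 + x2 = 18 + 13 = 31; 31 > 29 — holds.
[9] x5 = 4, x1 = 5; 4 < 5 (want ≥) — does not hold.

Violated: 2, 3, 4, and 9.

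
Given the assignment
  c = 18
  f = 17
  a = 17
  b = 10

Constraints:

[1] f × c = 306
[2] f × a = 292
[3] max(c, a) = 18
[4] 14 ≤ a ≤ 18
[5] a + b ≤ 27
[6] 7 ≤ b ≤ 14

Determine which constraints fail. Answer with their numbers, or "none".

[1] f × c = 17 × 18 = 306  true
[2] f × a = 17 × 17 = 289, not 292  false
[3] max(18, 17) = 18  true
[4] a = 17 lies in [14, 18]  true
[5] a + b = 17 + 10 = 27; 27 ≤ 27  true
[6] b = 10 lies in [7, 14]  true

No — constraint 2 is not satisfied.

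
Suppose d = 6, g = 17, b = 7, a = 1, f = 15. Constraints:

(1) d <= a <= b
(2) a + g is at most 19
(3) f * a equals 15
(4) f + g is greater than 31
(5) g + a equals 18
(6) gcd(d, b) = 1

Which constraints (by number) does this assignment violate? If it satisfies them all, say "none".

(1) values 6, 1, 7; d = 6 is not <= a = 1  fails
(2) a + g = 1 + 17 = 18; 18 ≤ 19  holds
(3) f * a = 15 * 1 = 15  holds
(4) f + g = 15 + 17 = 32; 32 > 31  holds
(5) g + a = 17 + 1 = 18  holds
(6) gcd(6, 7) = 1  holds

Violated: 1.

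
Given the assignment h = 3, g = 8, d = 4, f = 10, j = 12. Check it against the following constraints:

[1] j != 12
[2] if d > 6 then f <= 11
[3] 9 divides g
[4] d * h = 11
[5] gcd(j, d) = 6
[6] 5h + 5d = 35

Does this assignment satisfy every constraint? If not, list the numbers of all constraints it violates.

Constraints 1, 3, 4, and 5 are violated.

[1] j = 12, but 12 is required to differ  FAIL
[2] d = 4, not > 6; antecedent false, conditional vacuously true  OK
[3] 8 = 9*0 + 8, so 9 does not divide 8  FAIL
[4] d * h = 4 * 3 = 12, not 11  FAIL
[5] gcd(12, 4) = 4, not 6  FAIL
[6] 5h + 5d = 5(3) + 5(4) = 35  OK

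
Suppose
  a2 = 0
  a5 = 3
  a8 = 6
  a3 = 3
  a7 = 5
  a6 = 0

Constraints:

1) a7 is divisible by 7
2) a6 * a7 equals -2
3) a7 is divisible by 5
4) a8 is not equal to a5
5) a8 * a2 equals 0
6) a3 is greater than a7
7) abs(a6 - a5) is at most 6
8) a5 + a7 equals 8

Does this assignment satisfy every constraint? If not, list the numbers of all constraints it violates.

No — constraints 1, 2, 6 are not satisfied.

1) 5 = 7*0 + 5, so 7 does not divide 5  fails
2) a6 * a7 = 0 * 5 = 0, not -2  fails
3) 5 / 5 = 1, so 5 divides 5  holds
4) a8 = 6, a5 = 3; distinct  holds
5) a8 * a2 = 6 * 0 = 0  holds
6) a3 = 3, a7 = 5; 3 ≤ 5 (want >)  fails
7) abs(0 - 3) = 3; 3 ≤ 6  holds
8) a5 + a7 = 3 + 5 = 8  holds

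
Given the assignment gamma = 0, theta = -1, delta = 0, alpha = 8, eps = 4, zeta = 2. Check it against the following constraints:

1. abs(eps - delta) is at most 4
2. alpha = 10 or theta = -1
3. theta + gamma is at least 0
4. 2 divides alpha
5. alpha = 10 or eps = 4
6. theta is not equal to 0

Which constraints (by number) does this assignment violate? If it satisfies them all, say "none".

The assignment fails constraint 3.

1. abs(4 - 0) = 4; 4 ≤ 4  yes
2. alpha = 8 ≠ 10, but theta = -1 = -1 (second disjunct)  yes
3. theta + gamma = -1 + 0 = -1; -1 < 0, bound 0 not met  no
4. 8 / 2 = 4, so 2 divides 8  yes
5. alpha = 8 ≠ 10, but eps = 4 = 4 (second disjunct)  yes
6. theta = -1, and -1 ≠ 0  yes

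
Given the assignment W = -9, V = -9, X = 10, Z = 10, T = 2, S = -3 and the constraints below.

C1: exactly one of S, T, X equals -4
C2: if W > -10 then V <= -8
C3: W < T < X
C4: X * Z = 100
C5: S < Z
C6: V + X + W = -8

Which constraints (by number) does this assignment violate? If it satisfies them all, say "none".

C1: S=-3, T=2, X=10; 0 of them equal -4, not exactly one — fails.
C2: W = -9 > -10, so we need V ≤ -8; V = -9 ≤ -8 — holds.
C3: values -9 < 2 < 10 — holds.
C4: X * Z = 10 * 10 = 100 — holds.
C5: S = -3, Z = 10; -3 < 10 — holds.
C6: V + X + W = -9 + 10 + (-9) = -8 — holds.

Violated: 1.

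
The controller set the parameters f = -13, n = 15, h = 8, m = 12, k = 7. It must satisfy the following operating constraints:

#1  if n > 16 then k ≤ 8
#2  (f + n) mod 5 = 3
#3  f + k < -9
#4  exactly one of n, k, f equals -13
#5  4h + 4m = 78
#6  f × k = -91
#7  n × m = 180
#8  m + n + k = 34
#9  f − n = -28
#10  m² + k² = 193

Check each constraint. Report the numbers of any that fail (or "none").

#1 n = 15, not > 16; antecedent false, conditional vacuously true  true
#2 f + n = 2; 2 mod 5 = 2, not 3  false
#3 f + k = -13 + 7 = -6; -6 ≥ -9, bound -9 not met  false
#4 n=15, k=7, f=-13; 1 of them equals -13  true
#5 4h + 4m = 4(8) + 4(12) = 80, not 78  false
#6 f × k = -13 × 7 = -91  true
#7 n × m = 15 × 12 = 180  true
#8 m + n + k = 12 + 15 + 7 = 34  true
#9 f − n = -13 − 15 = -28  true
#10 m² + k² = 12² + 7² = 144 + 49 = 193  true

Violated: 2, 3, 5.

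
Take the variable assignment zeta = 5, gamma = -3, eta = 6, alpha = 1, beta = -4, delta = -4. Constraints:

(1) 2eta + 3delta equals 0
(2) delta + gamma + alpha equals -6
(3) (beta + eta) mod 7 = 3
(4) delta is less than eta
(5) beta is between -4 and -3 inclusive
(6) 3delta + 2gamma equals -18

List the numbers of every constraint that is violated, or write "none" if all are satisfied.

(1) 2eta + 3delta = 2(6) + 3(-4) = 0 — satisfied.
(2) delta + gamma + alpha = -4 + (-3) + 1 = -6 — satisfied.
(3) beta + eta = 2; 2 mod 7 = 2, not 3 — violated.
(4) delta = -4, eta = 6; -4 < 6 — satisfied.
(5) beta = -4 lies in [-4, -3] — satisfied.
(6) 3delta + 2gamma = 3(-4) + 2(-3) = -18 — satisfied.

Constraint 3 does not hold.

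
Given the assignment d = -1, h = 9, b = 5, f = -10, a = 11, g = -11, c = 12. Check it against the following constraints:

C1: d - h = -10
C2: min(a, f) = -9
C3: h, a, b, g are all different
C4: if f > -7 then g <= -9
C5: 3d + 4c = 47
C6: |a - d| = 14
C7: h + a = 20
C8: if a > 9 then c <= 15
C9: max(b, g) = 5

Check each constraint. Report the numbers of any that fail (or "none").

Constraints 2, 5, 6 do not hold.

C1: d - h = -1 - 9 = -10  true
C2: min(11, -10) = -10, not -9  false
C3: values 9, 11, 5, -11 are pairwise distinct  true
C4: f = -10, not > -7; antecedent false, conditional vacuously true  true
C5: 3d + 4c = 3(-1) + 4(12) = 45, not 47  false
C6: |11 - (-1)| = 12, not 14  false
C7: h + a = 9 + 11 = 20  true
C8: a = 11 > 9, so we need c ≤ 15; c = 12 ≤ 15  true
C9: max(5, -11) = 5  true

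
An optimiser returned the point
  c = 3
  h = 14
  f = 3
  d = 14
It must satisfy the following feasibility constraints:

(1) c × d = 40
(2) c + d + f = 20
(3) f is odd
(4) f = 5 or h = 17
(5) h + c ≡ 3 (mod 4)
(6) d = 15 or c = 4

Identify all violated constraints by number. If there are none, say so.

(1) c × d = 3 × 14 = 42, not 40 — fails.
(2) c + d + f = 3 + 14 + 3 = 20 — holds.
(3) f = 3 is odd — holds.
(4) f = 3 ≠ 5 and h = 14 ≠ 17; both disjuncts false — fails.
(5) h + c = 17; 17 mod 4 = 1, not 3 — fails.
(6) d = 14 ≠ 15 and c = 3 ≠ 4; both disjuncts false — fails.

No — constraints 1, 4, 5, 6 are not satisfied.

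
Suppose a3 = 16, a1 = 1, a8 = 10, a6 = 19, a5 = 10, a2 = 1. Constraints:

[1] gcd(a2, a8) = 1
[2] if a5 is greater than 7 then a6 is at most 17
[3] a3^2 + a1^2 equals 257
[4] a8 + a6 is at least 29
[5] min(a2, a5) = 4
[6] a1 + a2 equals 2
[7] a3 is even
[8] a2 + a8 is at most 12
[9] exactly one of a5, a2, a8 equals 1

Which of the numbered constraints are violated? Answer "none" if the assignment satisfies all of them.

Constraints 2 and 5 are violated.

[1] gcd(1, 10) = 1  yes
[2] a5 = 10 > 7, so we need a6 ≤ 17; but a6 = 19 > 17  no
[3] a3^2 + a1^2 = 16^2 + 1^2 = 256 + 1 = 257  yes
[4] a8 + a6 = 10 + 19 = 29; 29 ≥ 29  yes
[5] min(1, 10) = 1, not 4  no
[6] a1 + a2 = 1 + 1 = 2  yes
[7] a3 = 16 is even  yes
[8] a2 + a8 = 1 + 10 = 11; 11 ≤ 12  yes
[9] a5=10, a2=1, a8=10; 1 of them equals 1  yes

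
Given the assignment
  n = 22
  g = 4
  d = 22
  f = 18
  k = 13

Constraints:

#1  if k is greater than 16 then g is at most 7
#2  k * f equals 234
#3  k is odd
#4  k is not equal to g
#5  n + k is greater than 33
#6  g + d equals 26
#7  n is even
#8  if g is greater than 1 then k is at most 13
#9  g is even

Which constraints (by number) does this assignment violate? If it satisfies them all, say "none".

#1 k = 13, not > 16; antecedent false, conditional vacuously true  yes
#2 k * f = 13 * 18 = 234  yes
#3 k = 13 is odd  yes
#4 k = 13, g = 4; distinct  yes
#5 n + k = 22 + 13 = 35; 35 > 33  yes
#6 g + d = 4 + 22 = 26  yes
#7 n = 22 is even  yes
#8 g = 4 > 1, so we need k ≤ 13; k = 13 ≤ 13  yes
#9 g = 4 is even  yes

All constraints are satisfied.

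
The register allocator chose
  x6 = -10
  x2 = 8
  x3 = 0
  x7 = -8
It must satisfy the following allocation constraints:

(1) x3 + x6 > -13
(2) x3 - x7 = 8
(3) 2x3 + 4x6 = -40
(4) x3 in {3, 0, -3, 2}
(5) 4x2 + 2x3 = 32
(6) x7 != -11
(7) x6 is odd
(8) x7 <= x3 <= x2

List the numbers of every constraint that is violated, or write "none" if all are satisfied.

(1) x3 + x6 = 0 + (-10) = -10; -10 > -13  true
(2) x3 - x7 = 0 - (-8) = 8  true
(3) 2x3 + 4x6 = 2(0) + 4(-10) = -40  true
(4) x3 = 0 is in {3, 0, -3, 2}  true
(5) 4x2 + 2x3 = 4(8) + 2(0) = 32  true
(6) x7 = -8, and -8 ≠ -11  true
(7) x6 = -10 is even  false
(8) values -8 <= 0 <= 8  true

The assignment fails constraint 7.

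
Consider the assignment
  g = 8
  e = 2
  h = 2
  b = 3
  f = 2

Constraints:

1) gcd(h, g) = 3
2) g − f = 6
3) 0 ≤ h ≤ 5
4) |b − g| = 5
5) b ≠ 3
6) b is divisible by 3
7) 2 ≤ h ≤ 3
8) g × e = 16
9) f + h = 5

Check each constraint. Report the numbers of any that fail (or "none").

The assignment fails constraints 1, 5, and 9.

1) gcd(2, 8) = 2, not 3  FAIL
2) g − f = 8 − 2 = 6  OK
3) h = 2 lies in [0, 5]  OK
4) |3 − 8| = 5  OK
5) b = 3, but 3 is required to differ  FAIL
6) 3 / 3 = 1, so 3 divides 3  OK
7) h = 2 lies in [2, 3]  OK
8) g × e = 8 × 2 = 16  OK
9) f + h = 2 + 2 = 4, not 5  FAIL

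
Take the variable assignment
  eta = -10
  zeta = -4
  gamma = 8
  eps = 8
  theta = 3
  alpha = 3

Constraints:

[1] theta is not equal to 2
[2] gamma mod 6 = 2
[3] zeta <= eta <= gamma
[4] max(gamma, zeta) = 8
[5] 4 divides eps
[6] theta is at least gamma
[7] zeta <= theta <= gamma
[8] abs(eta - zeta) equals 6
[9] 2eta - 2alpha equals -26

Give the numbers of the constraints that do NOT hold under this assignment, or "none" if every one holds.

[1] theta = 3, and 3 ≠ 2 — satisfied.
[2] 8 mod 6 = 2 — satisfied.
[3] values -4, -10, 8; zeta = -4 is not <= eta = -10 — violated.
[4] max(8, -4) = 8 — satisfied.
[5] 8 / 4 = 2, so 4 divides 8 — satisfied.
[6] theta = 3, gamma = 8; 3 < 8 (want ≥) — violated.
[7] values -4 <= 3 <= 8 — satisfied.
[8] abs(-10 - (-4)) = 6 — satisfied.
[9] 2eta - 2alpha = 2(-10) - 2(3) = -26 — satisfied.

Constraints 3, 6 do not hold.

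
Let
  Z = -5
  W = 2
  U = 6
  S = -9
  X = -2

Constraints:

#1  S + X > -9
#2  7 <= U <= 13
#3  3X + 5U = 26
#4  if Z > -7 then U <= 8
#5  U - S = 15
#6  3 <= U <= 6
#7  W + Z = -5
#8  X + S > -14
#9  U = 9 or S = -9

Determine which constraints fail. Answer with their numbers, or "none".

Constraints 1, 2, 3, and 7 do not hold.

#1 S + X = -9 + (-2) = -11; -11 ≤ -9, bound -9 not met  no
#2 U = 6 is outside [7, 13]  no
#3 3X + 5U = 3(-2) + 5(6) = 24, not 26  no
#4 Z = -5 > -7, so we need U ≤ 8; U = 6 ≤ 8  yes
#5 U - S = 6 - (-9) = 15  yes
#6 U = 6 lies in [3, 6]  yes
#7 W + Z = 2 + (-5) = -3, not -5  no
#8 X + S = -2 + (-9) = -11; -11 > -14  yes
#9 U = 6 ≠ 9, but S = -9 = -9 (second disjunct)  yes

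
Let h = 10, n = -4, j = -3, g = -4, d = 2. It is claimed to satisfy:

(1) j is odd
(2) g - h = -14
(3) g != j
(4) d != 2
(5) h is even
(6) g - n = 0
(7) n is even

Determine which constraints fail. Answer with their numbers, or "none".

Constraint 4 does not hold.

(1) j = -3 is odd — holds.
(2) g - h = -4 - 10 = -14 — holds.
(3) g = -4, j = -3; distinct — holds.
(4) d = 2, but 2 is required to differ — does not hold.
(5) h = 10 is even — holds.
(6) g - n = -4 - (-4) = 0 — holds.
(7) n = -4 is even — holds.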